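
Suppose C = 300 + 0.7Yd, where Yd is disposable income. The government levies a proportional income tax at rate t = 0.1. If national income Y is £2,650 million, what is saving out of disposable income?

S = 415.5

Yd = (1 − 0.1)(2650) = 0.9(2650) = 2385
C = 300 + 0.7(2385) = 300 + 1669.5 = 1969.5
S = Yd − C = 2385 − 1969.5 = 415.5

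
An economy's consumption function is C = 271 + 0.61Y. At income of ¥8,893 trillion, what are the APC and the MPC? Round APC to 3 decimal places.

APC = 0.640; MPC = 0.61

MPC = 0.61 (the slope of the consumption function)
C = 271 + 0.61(8893) = 5695.73, so APC = 5695.73/8893 = 0.640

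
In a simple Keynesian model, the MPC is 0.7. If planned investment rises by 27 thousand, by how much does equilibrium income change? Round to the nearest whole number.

ΔY ≈ 90

The multiplier is 1/(1 − MPC) = 1/0.3.
ΔY = 27/0.3 = 90.00 ≈ 90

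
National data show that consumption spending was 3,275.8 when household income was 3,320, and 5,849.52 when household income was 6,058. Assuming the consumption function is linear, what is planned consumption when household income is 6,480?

MPC = (5849.52 − 3275.8)/(6058 − 3320) = 2573.72/2738 = 0.94
a = 3275.8 − 0.94(3320) = 3275.8 − 3120.8 = 155
C = 155 + 0.94(6480) = 155 + 6091.2 = 6246.2

C = 6246.2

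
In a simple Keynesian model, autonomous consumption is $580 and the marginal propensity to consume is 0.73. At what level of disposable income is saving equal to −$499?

Y = 300

S = Y − C = -580 + 0.27Y
-580 + 0.27Y = -499, so 0.27Y = 81 and Y = 300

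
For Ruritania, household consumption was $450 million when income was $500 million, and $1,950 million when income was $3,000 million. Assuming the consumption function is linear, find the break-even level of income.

Y = 375

MPC = (1950 − 450)/(3000 − 500) = 1500/2500 = 0.6
a = 450 − 0.6(500) = 450 − 300 = 150
Break-even: Y = a/(1−MPC) = 150/0.4 = 375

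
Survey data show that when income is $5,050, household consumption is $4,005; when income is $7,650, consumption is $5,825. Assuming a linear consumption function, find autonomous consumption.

MPC = ΔC/ΔY = (5825 − 4005)/(7650 − 5050) = 1820/2600 = 0.7
a = C − MPC·Y = 4005 − 0.7(5050) = 4005 − 3535 = 470

a = 470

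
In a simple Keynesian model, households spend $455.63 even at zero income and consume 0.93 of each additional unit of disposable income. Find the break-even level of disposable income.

At break-even, C = Y: 455.63 + 0.93Y = Y
0.07Y = 455.63, so Y = 455.63/0.07 = 6509

Y = 6509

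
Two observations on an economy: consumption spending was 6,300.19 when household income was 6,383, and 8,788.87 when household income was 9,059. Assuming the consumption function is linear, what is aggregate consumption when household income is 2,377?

C = 2574.61

MPC = (8788.87 − 6300.19)/(9059 − 6383) = 2488.68/2676 = 0.93
a = 6300.19 − 0.93(6383) = 6300.19 − 5936.19 = 364
C = 364 + 0.93(2377) = 364 + 2210.61 = 2574.61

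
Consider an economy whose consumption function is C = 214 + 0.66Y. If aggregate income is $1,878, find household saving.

C = 214 + 0.66(1878) = 214 + 1239.48 = 1453.48
S = Y − C = 1878 − 1453.48 = 424.52

S = 424.52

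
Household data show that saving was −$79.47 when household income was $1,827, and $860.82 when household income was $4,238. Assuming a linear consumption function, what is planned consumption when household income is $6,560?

MPS = ΔS/ΔY = (860.82 − (-79.47))/(4238 − 1827) = 940.29/2411 = 0.39
MPC = 1 − MPS = 0.61
Autonomous saving = -79.47 − 0.39(1827) = -792, so a = 792
C = 792 + 0.61(6560) = 792 + 4001.6 = 4793.6

C = 4793.6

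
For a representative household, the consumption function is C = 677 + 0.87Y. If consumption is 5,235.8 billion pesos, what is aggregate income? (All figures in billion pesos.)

Y = 5240

677 + 0.87Y = 5235.8
0.87Y = 4558.8, so Y = 4558.8/0.87 = 5240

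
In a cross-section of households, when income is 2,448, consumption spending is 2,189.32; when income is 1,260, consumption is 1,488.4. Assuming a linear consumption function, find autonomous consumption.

a = 745

MPC = ΔC/ΔY = (2189.32 − 1488.4)/(2448 − 1260) = 700.92/1188 = 0.59
a = C − MPC·Y = 1488.4 − 0.59(1260) = 1488.4 − 743.4 = 745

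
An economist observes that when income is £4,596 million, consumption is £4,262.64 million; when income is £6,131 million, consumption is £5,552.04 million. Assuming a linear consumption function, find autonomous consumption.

a = 402

MPC = ΔC/ΔY = (5552.04 − 4262.64)/(6131 − 4596) = 1289.4/1535 = 0.84
a = C − MPC·Y = 4262.64 − 0.84(4596) = 4262.64 − 3860.64 = 402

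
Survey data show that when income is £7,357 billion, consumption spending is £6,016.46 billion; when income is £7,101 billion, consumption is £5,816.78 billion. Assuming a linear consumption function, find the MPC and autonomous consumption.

MPC = 0.78; a = 278

MPC = ΔC/ΔY = (6016.46 − 5816.78)/(7357 − 7101) = 199.68/256 = 0.78
a = C − MPC·Y = 5816.78 − 0.78(7101) = 5816.78 − 5538.78 = 278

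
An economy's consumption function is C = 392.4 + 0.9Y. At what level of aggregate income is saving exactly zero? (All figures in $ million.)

At break-even, C = Y: 392.4 + 0.9Y = Y
0.1Y = 392.4, so Y = 392.4/0.1 = 3924

Y = 3924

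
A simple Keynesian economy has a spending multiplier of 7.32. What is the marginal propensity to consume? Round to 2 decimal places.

k = 1/(1 − MPC), so 1 − MPC = 1/k = 1/7.32 = 0.1366
MPC = 1 − 0.1366 = 0.86

MPC = 0.86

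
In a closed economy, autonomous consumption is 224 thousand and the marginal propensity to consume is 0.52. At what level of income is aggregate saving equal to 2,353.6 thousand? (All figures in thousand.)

S = Y − C = -224 + 0.48Y
-224 + 0.48Y = 2353.6, so 0.48Y = 2577.6 and Y = 5370

Y = 5370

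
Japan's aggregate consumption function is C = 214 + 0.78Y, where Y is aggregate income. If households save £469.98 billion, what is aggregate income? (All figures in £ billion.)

S = Y − C = -214 + 0.22Y
-214 + 0.22Y = 469.98, so 0.22Y = 683.98 and Y = 3109

Y = 3109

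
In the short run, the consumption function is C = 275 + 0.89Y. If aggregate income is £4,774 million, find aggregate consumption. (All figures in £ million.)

C = 4523.86

C = 275 + 0.89(4774) = 275 + 4248.86 = 4523.86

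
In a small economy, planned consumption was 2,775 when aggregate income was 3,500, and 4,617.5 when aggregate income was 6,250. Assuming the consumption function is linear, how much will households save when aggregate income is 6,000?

S = 1550

MPC = (4617.5 − 2775)/(6250 − 3500) = 1842.5/2750 = 0.67
a = 2775 − 0.67(3500) = 2775 − 2345 = 430
C = 430 + 0.67(6000) = 4450
S = 6000 − 4450 = 1550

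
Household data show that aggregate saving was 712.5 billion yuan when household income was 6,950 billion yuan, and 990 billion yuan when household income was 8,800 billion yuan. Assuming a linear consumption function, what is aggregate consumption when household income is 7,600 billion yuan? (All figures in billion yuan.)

MPS = ΔS/ΔY = (990 − 712.5)/(8800 − 6950) = 277.5/1850 = 0.15
MPC = 1 − MPS = 0.85
Autonomous saving = 712.5 − 0.15(6950) = -330, so a = 330
C = 330 + 0.85(7600) = 330 + 6460 = 6790

C = 6790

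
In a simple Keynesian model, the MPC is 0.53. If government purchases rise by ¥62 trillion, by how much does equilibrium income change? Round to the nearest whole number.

The multiplier is 1/(1 − MPC) = 1/0.47.
ΔY = 62/0.47 = 131.91 ≈ 132

ΔY ≈ 132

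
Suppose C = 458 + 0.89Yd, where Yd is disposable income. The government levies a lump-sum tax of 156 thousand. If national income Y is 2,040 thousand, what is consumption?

C = 2134.76

Yd = Y − T = 2040 − 156 = 1884
C = 458 + 0.89(1884) = 458 + 1676.76 = 2134.76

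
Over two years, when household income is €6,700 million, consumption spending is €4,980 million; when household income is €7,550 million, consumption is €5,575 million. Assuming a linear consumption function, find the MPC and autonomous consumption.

MPC = 0.7; a = 290

MPC = ΔC/ΔY = (5575 − 4980)/(7550 − 6700) = 595/850 = 0.7
a = C − MPC·Y = 4980 − 0.7(6700) = 4980 − 4690 = 290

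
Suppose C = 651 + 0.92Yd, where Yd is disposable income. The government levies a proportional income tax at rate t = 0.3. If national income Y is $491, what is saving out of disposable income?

Yd = (1 − 0.3)(491) = 0.7(491) = 343.7
C = 651 + 0.92(343.7) = 651 + 316.204 = 967.204
S = Yd − C = 343.7 − 967.204 = -623.504

S = -623.504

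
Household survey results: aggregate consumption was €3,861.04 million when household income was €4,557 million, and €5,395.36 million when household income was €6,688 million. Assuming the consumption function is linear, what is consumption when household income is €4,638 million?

MPC = (5395.36 − 3861.04)/(6688 − 4557) = 1534.32/2131 = 0.72
a = 3861.04 − 0.72(4557) = 3861.04 − 3281.04 = 580
C = 580 + 0.72(4638) = 580 + 3339.36 = 3919.36

C = 3919.36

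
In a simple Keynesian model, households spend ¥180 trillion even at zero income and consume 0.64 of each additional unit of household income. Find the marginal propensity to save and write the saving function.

MPS = 0.36; S = -180 + 0.36Y

MPS = 1 − MPC = 1 − 0.64 = 0.36
S = Y − C = -180 + 0.36Y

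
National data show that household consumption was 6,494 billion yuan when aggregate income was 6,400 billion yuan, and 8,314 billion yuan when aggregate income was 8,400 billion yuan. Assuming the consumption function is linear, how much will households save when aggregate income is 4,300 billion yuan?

MPC = (8314 − 6494)/(8400 − 6400) = 1820/2000 = 0.91
a = 6494 − 0.91(6400) = 6494 − 5824 = 670
C = 670 + 0.91(4300) = 4583
S = 4300 − 4583 = -283

S = -283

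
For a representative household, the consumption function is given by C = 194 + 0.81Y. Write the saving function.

S = Y − C = Y − (194 + 0.81Y) = -194 + (1 − 0.81)Y

S = -194 + 0.19Y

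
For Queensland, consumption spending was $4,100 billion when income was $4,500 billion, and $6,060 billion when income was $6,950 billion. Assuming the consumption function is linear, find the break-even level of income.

Y = 2500

MPC = (6060 − 4100)/(6950 − 4500) = 1960/2450 = 0.8
a = 4100 − 0.8(4500) = 4100 − 3600 = 500
Break-even: Y = a/(1−MPC) = 500/0.2 = 2500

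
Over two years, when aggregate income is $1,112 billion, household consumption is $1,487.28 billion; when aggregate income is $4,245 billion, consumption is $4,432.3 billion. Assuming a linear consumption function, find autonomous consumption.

a = 442

MPC = ΔC/ΔY = (4432.3 − 1487.28)/(4245 − 1112) = 2945.02/3133 = 0.94
a = C − MPC·Y = 1487.28 − 0.94(1112) = 1487.28 − 1045.28 = 442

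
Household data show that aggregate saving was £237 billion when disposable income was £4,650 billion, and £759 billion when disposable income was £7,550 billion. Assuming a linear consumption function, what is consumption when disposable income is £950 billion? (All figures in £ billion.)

C = 1379

MPS = ΔS/ΔY = (759 − 237)/(7550 − 4650) = 522/2900 = 0.18
MPC = 1 − MPS = 0.82
Autonomous saving = 237 − 0.18(4650) = -600, so a = 600
C = 600 + 0.82(950) = 600 + 779 = 1379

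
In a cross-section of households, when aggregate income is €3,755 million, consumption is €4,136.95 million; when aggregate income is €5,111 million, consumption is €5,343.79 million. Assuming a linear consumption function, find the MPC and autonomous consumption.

MPC = 0.89; a = 795

MPC = ΔC/ΔY = (5343.79 − 4136.95)/(5111 − 3755) = 1206.84/1356 = 0.89
a = C − MPC·Y = 4136.95 − 0.89(3755) = 4136.95 − 3341.95 = 795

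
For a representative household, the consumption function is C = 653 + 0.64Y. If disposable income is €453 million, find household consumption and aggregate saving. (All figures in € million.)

C = 653 + 0.64(453) = 653 + 289.92 = 942.92
S = Y − C = 453 − 942.92 = -489.92

C = 942.92; S = -489.92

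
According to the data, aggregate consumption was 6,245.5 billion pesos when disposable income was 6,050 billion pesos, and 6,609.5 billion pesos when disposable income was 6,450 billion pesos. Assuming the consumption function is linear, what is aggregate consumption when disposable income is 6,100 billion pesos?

MPC = (6609.5 − 6245.5)/(6450 − 6050) = 364/400 = 0.91
a = 6245.5 − 0.91(6050) = 6245.5 − 5505.5 = 740
C = 740 + 0.91(6100) = 740 + 5551 = 6291

C = 6291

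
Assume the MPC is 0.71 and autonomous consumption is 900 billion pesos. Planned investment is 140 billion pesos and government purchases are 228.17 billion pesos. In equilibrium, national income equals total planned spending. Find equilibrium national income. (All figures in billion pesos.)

Y = 4373

Y = C + I + G = 900 + 0.71Y + 140 + 228.17
Y − 0.71Y = 1268.17
0.29Y = 1268.17, so Y = 1268.17/0.29 = 4373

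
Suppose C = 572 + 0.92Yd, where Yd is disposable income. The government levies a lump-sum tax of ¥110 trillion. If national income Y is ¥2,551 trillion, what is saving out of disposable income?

Yd = Y − T = 2551 − 110 = 2441
C = 572 + 0.92(2441) = 572 + 2245.72 = 2817.72
S = Yd − C = 2441 − 2817.72 = -376.72

S = -376.72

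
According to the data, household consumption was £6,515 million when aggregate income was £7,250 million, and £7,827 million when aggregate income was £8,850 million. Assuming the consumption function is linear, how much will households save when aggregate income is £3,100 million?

MPC = (7827 − 6515)/(8850 − 7250) = 1312/1600 = 0.82
a = 6515 − 0.82(7250) = 6515 − 5945 = 570
C = 570 + 0.82(3100) = 3112
S = 3100 − 3112 = -12

S = -12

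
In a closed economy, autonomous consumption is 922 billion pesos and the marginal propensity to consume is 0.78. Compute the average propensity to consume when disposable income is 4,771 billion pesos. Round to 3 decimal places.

APC = 0.973

C = 922 + 0.78(4771) = 4643.38
APC = C/Y = 4643.38/4771 = 0.973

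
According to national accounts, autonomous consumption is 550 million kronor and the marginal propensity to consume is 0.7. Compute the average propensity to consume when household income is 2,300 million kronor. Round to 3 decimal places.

C = 550 + 0.7(2300) = 2160
APC = C/Y = 2160/2300 = 0.939

APC = 0.939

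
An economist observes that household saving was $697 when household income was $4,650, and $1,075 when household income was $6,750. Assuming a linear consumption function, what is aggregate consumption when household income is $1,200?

C = 1124

MPS = ΔS/ΔY = (1075 − 697)/(6750 − 4650) = 378/2100 = 0.18
MPC = 1 − MPS = 0.82
Autonomous saving = 697 − 0.18(4650) = -140, so a = 140
C = 140 + 0.82(1200) = 140 + 984 = 1124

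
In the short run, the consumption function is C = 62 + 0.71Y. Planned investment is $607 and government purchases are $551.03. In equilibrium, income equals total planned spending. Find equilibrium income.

Y = C + I + G = 62 + 0.71Y + 607 + 551.03
Y − 0.71Y = 1220.03
0.29Y = 1220.03, so Y = 1220.03/0.29 = 4207

Y = 4207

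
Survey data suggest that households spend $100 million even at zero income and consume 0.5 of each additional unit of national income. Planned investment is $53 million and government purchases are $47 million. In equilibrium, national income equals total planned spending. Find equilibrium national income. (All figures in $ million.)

Y = 400

Y = C + I + G = 100 + 0.5Y + 53 + 47
Y − 0.5Y = 200
0.5Y = 200, so Y = 200/0.5 = 400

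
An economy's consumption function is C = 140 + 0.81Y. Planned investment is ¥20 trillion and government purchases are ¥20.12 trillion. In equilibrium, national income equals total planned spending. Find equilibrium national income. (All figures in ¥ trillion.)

Y = 948

Y = C + I + G = 140 + 0.81Y + 20 + 20.12
Y − 0.81Y = 180.12
0.19Y = 180.12, so Y = 180.12/0.19 = 948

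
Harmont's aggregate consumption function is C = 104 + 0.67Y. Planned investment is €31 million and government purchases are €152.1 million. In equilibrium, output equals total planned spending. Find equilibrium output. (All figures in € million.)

Y = C + I + G = 104 + 0.67Y + 31 + 152.1
Y − 0.67Y = 287.1
0.33Y = 287.1, so Y = 287.1/0.33 = 870

Y = 870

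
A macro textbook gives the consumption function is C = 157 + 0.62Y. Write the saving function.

S = -157 + 0.38Y

S = Y − C = Y − (157 + 0.62Y) = -157 + (1 − 0.62)Y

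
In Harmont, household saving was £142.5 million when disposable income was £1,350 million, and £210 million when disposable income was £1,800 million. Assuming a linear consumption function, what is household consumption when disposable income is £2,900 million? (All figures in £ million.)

MPS = ΔS/ΔY = (210 − 142.5)/(1800 − 1350) = 67.5/450 = 0.15
MPC = 1 − MPS = 0.85
Autonomous saving = 142.5 − 0.15(1350) = -60, so a = 60
C = 60 + 0.85(2900) = 60 + 2465 = 2525

C = 2525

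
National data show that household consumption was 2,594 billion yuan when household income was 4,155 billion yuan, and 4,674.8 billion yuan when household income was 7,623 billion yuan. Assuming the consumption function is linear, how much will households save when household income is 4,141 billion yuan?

S = 1555.4

MPC = (4674.8 − 2594)/(7623 − 4155) = 2080.8/3468 = 0.6
a = 2594 − 0.6(4155) = 2594 − 2493 = 101
C = 101 + 0.6(4141) = 2585.6
S = 4141 − 2585.6 = 1555.4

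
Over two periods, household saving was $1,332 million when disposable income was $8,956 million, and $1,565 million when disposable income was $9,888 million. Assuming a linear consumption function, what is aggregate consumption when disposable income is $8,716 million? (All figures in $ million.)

MPS = ΔS/ΔY = (1565 − 1332)/(9888 − 8956) = 233/932 = 0.25
MPC = 1 − MPS = 0.75
Autonomous saving = 1332 − 0.25(8956) = -907, so a = 907
C = 907 + 0.75(8716) = 907 + 6537 = 7444

C = 7444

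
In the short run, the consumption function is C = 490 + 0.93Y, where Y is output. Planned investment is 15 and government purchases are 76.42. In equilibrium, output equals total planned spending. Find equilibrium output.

Y = C + I + G = 490 + 0.93Y + 15 + 76.42
Y − 0.93Y = 581.42
0.07Y = 581.42, so Y = 581.42/0.07 = 8306

Y = 8306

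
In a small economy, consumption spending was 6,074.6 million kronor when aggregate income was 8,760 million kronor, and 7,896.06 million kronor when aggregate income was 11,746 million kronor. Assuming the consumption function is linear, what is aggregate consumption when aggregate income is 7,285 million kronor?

MPC = (7896.06 − 6074.6)/(11746 − 8760) = 1821.46/2986 = 0.61
a = 6074.6 − 0.61(8760) = 6074.6 − 5343.6 = 731
C = 731 + 0.61(7285) = 731 + 4443.85 = 5174.85

C = 5174.85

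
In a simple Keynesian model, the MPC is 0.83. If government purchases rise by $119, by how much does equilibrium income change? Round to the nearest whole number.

ΔY ≈ 700

The multiplier is 1/(1 − MPC) = 1/0.17.
ΔY = 119/0.17 = 700.00 ≈ 700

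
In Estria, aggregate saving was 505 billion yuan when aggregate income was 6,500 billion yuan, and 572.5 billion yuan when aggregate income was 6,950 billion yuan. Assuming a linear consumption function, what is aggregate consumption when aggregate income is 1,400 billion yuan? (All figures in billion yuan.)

MPS = ΔS/ΔY = (572.5 − 505)/(6950 − 6500) = 67.5/450 = 0.15
MPC = 1 − MPS = 0.85
Autonomous saving = 505 − 0.15(6500) = -470, so a = 470
C = 470 + 0.85(1400) = 470 + 1190 = 1660

C = 1660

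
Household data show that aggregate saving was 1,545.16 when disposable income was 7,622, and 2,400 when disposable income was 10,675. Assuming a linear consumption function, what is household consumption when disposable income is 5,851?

C = 4801.72

MPS = ΔS/ΔY = (2400 − 1545.16)/(10675 − 7622) = 854.84/3053 = 0.28
MPC = 1 − MPS = 0.72
Autonomous saving = 1545.16 − 0.28(7622) = -589, so a = 589
C = 589 + 0.72(5851) = 589 + 4212.72 = 4801.72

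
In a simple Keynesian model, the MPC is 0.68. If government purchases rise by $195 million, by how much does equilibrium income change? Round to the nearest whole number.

ΔY ≈ 609

The multiplier is 1/(1 − MPC) = 1/0.32.
ΔY = 195/0.32 = 609.38 ≈ 609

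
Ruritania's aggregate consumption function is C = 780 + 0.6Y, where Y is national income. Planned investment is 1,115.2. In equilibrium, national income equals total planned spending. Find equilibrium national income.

Y = 4738

Y = C + I = 780 + 0.6Y + 1115.2
Y − 0.6Y = 1895.2
0.4Y = 1895.2, so Y = 1895.2/0.4 = 4738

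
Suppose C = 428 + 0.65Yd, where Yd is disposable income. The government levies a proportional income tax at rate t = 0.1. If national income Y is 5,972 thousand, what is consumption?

Yd = (1 − 0.1)(5972) = 0.9(5972) = 5374.8
C = 428 + 0.65(5374.8) = 428 + 3493.62 = 3921.62

C = 3921.62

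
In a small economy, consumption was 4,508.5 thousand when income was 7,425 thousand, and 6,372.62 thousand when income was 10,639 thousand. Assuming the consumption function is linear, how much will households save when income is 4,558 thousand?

S = 1712.36

MPC = (6372.62 − 4508.5)/(10639 − 7425) = 1864.12/3214 = 0.58
a = 4508.5 − 0.58(7425) = 4508.5 − 4306.5 = 202
C = 202 + 0.58(4558) = 2845.64
S = 4558 − 2845.64 = 1712.36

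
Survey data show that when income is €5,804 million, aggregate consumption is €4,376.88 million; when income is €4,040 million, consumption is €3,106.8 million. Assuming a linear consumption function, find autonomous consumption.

a = 198

MPC = ΔC/ΔY = (4376.88 − 3106.8)/(5804 − 4040) = 1270.08/1764 = 0.72
a = C − MPC·Y = 3106.8 − 0.72(4040) = 3106.8 − 2908.8 = 198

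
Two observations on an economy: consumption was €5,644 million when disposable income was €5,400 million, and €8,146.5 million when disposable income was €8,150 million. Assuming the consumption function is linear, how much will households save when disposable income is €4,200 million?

S = -352

MPC = (8146.5 − 5644)/(8150 − 5400) = 2502.5/2750 = 0.91
a = 5644 − 0.91(5400) = 5644 − 4914 = 730
C = 730 + 0.91(4200) = 4552
S = 4200 − 4552 = -352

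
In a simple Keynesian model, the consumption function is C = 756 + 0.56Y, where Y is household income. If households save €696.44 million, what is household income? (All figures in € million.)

Y = 3301

S = Y − C = -756 + 0.44Y
-756 + 0.44Y = 696.44, so 0.44Y = 1452.44 and Y = 3301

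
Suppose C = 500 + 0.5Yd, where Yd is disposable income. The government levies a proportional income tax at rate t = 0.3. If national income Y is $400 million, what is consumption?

Yd = (1 − 0.3)(400) = 0.7(400) = 280
C = 500 + 0.5(280) = 500 + 140 = 640

C = 640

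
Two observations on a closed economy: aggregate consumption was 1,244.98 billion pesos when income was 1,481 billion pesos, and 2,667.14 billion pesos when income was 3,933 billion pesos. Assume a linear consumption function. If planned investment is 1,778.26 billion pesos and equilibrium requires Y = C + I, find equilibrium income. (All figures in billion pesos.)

MPC = (2667.14 − 1244.98)/(3933 − 1481) = 1422.16/2452 = 0.58
a = 1244.98 − 0.58(1481) = 386
Equilibrium: Y = 386 + 0.58Y + 1778.26
0.42Y = 2164.26, so Y = 2164.26/0.42 = 5153

Y = 5153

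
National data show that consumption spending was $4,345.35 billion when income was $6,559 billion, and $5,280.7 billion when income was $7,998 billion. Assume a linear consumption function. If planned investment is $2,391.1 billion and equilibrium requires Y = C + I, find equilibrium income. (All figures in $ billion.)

MPC = (5280.7 − 4345.35)/(7998 − 6559) = 935.35/1439 = 0.65
a = 4345.35 − 0.65(6559) = 82
Equilibrium: Y = 82 + 0.65Y + 2391.1
0.35Y = 2473.1, so Y = 2473.1/0.35 = 7066

Y = 7066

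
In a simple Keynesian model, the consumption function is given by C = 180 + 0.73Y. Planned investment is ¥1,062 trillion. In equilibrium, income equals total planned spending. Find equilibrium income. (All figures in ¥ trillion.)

Y = C + I = 180 + 0.73Y + 1062
Y − 0.73Y = 1242
0.27Y = 1242, so Y = 1242/0.27 = 4600

Y = 4600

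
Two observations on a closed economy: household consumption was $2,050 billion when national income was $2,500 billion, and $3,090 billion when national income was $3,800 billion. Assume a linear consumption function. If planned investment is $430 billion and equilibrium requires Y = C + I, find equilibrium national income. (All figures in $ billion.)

Y = 2400

MPC = (3090 − 2050)/(3800 − 2500) = 1040/1300 = 0.8
a = 2050 − 0.8(2500) = 50
Equilibrium: Y = 50 + 0.8Y + 430
0.2Y = 480, so Y = 480/0.2 = 2400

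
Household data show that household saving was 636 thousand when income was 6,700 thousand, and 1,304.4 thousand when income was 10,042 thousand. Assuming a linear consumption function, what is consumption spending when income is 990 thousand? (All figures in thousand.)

C = 1496

MPS = ΔS/ΔY = (1304.4 − 636)/(10042 − 6700) = 668.4/3342 = 0.2
MPC = 1 − MPS = 0.8
Autonomous saving = 636 − 0.2(6700) = -704, so a = 704
C = 704 + 0.8(990) = 704 + 792 = 1496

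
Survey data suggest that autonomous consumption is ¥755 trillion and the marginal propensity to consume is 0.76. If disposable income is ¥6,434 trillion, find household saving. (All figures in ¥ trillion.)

C = 755 + 0.76(6434) = 755 + 4889.84 = 5644.84
S = Y − C = 6434 − 5644.84 = 789.16

S = 789.16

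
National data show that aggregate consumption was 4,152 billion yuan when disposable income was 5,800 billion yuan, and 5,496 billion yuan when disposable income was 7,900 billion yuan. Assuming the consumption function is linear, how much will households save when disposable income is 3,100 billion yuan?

S = 676

MPC = (5496 − 4152)/(7900 − 5800) = 1344/2100 = 0.64
a = 4152 − 0.64(5800) = 4152 − 3712 = 440
C = 440 + 0.64(3100) = 2424
S = 3100 − 2424 = 676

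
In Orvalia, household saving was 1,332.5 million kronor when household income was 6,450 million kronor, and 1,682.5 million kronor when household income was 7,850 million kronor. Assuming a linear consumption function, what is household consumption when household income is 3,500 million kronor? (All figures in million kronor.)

MPS = ΔS/ΔY = (1682.5 − 1332.5)/(7850 − 6450) = 350/1400 = 0.25
MPC = 1 − MPS = 0.75
Autonomous saving = 1332.5 − 0.25(6450) = -280, so a = 280
C = 280 + 0.75(3500) = 280 + 2625 = 2905

C = 2905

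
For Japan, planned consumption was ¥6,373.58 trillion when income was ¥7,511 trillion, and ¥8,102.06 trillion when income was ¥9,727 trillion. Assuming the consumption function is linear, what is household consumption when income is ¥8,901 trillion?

C = 7457.78

MPC = (8102.06 − 6373.58)/(9727 − 7511) = 1728.48/2216 = 0.78
a = 6373.58 − 0.78(7511) = 6373.58 − 5858.58 = 515
C = 515 + 0.78(8901) = 515 + 6942.78 = 7457.78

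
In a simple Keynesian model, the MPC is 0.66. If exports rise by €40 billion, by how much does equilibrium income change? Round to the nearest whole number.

ΔY ≈ 118

The multiplier is 1/(1 − MPC) = 1/0.34.
ΔY = 40/0.34 = 117.65 ≈ 118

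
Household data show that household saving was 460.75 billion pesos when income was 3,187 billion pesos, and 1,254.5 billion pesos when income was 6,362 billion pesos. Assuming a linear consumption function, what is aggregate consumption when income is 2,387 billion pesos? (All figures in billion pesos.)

MPS = ΔS/ΔY = (1254.5 − 460.75)/(6362 − 3187) = 793.75/3175 = 0.25
MPC = 1 − MPS = 0.75
Autonomous saving = 460.75 − 0.25(3187) = -336, so a = 336
C = 336 + 0.75(2387) = 336 + 1790.25 = 2126.25

C = 2126.25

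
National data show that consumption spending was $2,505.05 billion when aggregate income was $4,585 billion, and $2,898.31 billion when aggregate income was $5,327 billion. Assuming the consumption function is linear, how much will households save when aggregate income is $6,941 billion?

S = 3187.27

MPC = (2898.31 − 2505.05)/(5327 − 4585) = 393.26/742 = 0.53
a = 2505.05 − 0.53(4585) = 2505.05 − 2430.05 = 75
C = 75 + 0.53(6941) = 3753.73
S = 6941 − 3753.73 = 3187.27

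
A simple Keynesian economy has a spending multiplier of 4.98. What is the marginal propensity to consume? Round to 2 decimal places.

MPC = 0.80

k = 1/(1 − MPC), so 1 − MPC = 1/k = 1/4.98 = 0.2008
MPC = 1 − 0.2008 = 0.80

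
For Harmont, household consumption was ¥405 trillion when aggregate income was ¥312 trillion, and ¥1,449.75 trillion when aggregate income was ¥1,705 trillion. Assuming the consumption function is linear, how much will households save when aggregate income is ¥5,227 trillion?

MPC = (1449.75 − 405)/(1705 − 312) = 1044.75/1393 = 0.75
a = 405 − 0.75(312) = 405 − 234 = 171
C = 171 + 0.75(5227) = 4091.25
S = 5227 − 4091.25 = 1135.75

S = 1135.75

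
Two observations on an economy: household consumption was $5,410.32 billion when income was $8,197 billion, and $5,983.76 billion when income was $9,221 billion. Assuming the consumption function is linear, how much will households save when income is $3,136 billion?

MPC = (5983.76 − 5410.32)/(9221 − 8197) = 573.44/1024 = 0.56
a = 5410.32 − 0.56(8197) = 5410.32 − 4590.32 = 820
C = 820 + 0.56(3136) = 2576.16
S = 3136 − 2576.16 = 559.84

S = 559.84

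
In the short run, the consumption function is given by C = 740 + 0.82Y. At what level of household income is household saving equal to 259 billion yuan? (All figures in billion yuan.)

Y = 5550

S = Y − C = -740 + 0.18Y
-740 + 0.18Y = 259, so 0.18Y = 999 and Y = 5550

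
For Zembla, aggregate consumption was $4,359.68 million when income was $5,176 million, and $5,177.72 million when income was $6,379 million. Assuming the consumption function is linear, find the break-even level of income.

Y = 2625

MPC = (5177.72 − 4359.68)/(6379 − 5176) = 818.04/1203 = 0.68
a = 4359.68 − 0.68(5176) = 4359.68 − 3519.68 = 840
Break-even: Y = a/(1−MPC) = 840/0.32 = 2625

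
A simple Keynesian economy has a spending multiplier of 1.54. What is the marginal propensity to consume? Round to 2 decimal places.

k = 1/(1 − MPC), so 1 − MPC = 1/k = 1/1.54 = 0.6494
MPC = 1 − 0.6494 = 0.35

MPC = 0.35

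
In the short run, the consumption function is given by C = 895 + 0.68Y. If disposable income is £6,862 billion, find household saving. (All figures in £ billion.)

C = 895 + 0.68(6862) = 895 + 4666.16 = 5561.16
S = Y − C = 6862 − 5561.16 = 1300.84

S = 1300.84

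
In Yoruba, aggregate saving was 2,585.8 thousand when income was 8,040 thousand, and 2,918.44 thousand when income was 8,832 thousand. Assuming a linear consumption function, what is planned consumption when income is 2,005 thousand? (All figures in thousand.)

C = 1953.9

MPS = ΔS/ΔY = (2918.44 − 2585.8)/(8832 − 8040) = 332.64/792 = 0.42
MPC = 1 − MPS = 0.58
Autonomous saving = 2585.8 − 0.42(8040) = -791, so a = 791
C = 791 + 0.58(2005) = 791 + 1162.9 = 1953.9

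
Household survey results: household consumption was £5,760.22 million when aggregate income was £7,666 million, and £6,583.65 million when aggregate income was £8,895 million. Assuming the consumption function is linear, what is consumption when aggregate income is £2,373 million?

MPC = (6583.65 − 5760.22)/(8895 − 7666) = 823.43/1229 = 0.67
a = 5760.22 − 0.67(7666) = 5760.22 − 5136.22 = 624
C = 624 + 0.67(2373) = 624 + 1589.91 = 2213.91

C = 2213.91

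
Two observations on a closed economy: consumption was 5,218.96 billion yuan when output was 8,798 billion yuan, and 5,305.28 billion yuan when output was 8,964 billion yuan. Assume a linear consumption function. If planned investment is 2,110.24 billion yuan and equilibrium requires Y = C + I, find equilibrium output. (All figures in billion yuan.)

Y = 5738

MPC = (5305.28 − 5218.96)/(8964 − 8798) = 86.32/166 = 0.52
a = 5218.96 − 0.52(8798) = 644
Equilibrium: Y = 644 + 0.52Y + 2110.24
0.48Y = 2754.24, so Y = 2754.24/0.48 = 5738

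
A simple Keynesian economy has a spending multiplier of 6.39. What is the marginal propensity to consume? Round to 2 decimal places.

k = 1/(1 − MPC), so 1 − MPC = 1/k = 1/6.39 = 0.1565
MPC = 1 − 0.1565 = 0.84

MPC = 0.84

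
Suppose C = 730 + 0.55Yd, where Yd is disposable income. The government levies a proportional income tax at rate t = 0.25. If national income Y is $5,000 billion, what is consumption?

Yd = (1 − 0.25)(5000) = 0.75(5000) = 3750
C = 730 + 0.55(3750) = 730 + 2062.5 = 2792.5

C = 2792.5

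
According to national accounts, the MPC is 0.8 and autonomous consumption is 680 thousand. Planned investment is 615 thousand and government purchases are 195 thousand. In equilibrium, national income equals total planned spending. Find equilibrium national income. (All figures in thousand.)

Y = C + I + G = 680 + 0.8Y + 615 + 195
Y − 0.8Y = 1490
0.2Y = 1490, so Y = 1490/0.2 = 7450

Y = 7450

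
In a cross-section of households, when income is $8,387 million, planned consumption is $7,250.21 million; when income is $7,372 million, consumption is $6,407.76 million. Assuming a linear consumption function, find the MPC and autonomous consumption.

MPC = 0.83; a = 289

MPC = ΔC/ΔY = (7250.21 − 6407.76)/(8387 − 7372) = 842.45/1015 = 0.83
a = C − MPC·Y = 6407.76 − 0.83(7372) = 6407.76 − 6118.76 = 289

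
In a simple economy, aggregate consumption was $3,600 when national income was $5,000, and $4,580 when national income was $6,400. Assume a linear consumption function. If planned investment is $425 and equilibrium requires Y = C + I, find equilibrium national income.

Y = 1750

MPC = (4580 − 3600)/(6400 − 5000) = 980/1400 = 0.7
a = 3600 − 0.7(5000) = 100
Equilibrium: Y = 100 + 0.7Y + 425
0.3Y = 525, so Y = 525/0.3 = 1750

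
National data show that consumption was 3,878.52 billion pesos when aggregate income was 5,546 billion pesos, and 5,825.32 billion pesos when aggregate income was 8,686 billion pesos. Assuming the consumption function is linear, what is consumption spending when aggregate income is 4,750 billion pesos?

C = 3385

MPC = (5825.32 − 3878.52)/(8686 − 5546) = 1946.8/3140 = 0.62
a = 3878.52 − 0.62(5546) = 3878.52 − 3438.52 = 440
C = 440 + 0.62(4750) = 440 + 2945 = 3385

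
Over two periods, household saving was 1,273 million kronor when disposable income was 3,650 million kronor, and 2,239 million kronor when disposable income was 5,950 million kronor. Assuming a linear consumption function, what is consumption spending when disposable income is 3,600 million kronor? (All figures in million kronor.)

MPS = ΔS/ΔY = (2239 − 1273)/(5950 − 3650) = 966/2300 = 0.42
MPC = 1 − MPS = 0.58
Autonomous saving = 1273 − 0.42(3650) = -260, so a = 260
C = 260 + 0.58(3600) = 260 + 2088 = 2348

C = 2348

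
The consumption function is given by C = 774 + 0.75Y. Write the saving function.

S = Y − C = Y − (774 + 0.75Y) = -774 + (1 − 0.75)Y

S = -774 + 0.25Y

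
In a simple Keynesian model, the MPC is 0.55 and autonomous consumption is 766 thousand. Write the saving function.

S = Y − C = Y − (766 + 0.55Y) = -766 + (1 − 0.55)Y

S = -766 + 0.45Y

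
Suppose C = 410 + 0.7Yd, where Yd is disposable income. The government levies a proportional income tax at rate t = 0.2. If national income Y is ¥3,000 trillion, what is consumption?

Yd = (1 − 0.2)(3000) = 0.8(3000) = 2400
C = 410 + 0.7(2400) = 410 + 1680 = 2090

C = 2090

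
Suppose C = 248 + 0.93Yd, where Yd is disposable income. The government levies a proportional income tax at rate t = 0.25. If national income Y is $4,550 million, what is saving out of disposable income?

S = -9.125

Yd = (1 − 0.25)(4550) = 0.75(4550) = 3412.5
C = 248 + 0.93(3412.5) = 248 + 3173.625 = 3421.625
S = Yd − C = 3412.5 − 3421.625 = -9.125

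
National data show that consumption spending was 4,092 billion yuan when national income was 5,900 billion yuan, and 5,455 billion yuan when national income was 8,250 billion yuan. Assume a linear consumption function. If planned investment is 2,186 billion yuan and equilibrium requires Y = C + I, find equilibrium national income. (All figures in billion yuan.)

MPC = (5455 − 4092)/(8250 − 5900) = 1363/2350 = 0.58
a = 4092 − 0.58(5900) = 670
Equilibrium: Y = 670 + 0.58Y + 2186
0.42Y = 2856, so Y = 2856/0.42 = 6800

Y = 6800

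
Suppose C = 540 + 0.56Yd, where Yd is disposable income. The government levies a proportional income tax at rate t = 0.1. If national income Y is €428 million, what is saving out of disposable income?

Yd = (1 − 0.1)(428) = 0.9(428) = 385.2
C = 540 + 0.56(385.2) = 540 + 215.712 = 755.712
S = Yd − C = 385.2 − 755.712 = -370.512

S = -370.512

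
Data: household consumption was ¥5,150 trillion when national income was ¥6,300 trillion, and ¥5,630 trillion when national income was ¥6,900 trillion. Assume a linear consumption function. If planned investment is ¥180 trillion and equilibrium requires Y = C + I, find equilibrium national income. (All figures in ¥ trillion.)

MPC = (5630 − 5150)/(6900 − 6300) = 480/600 = 0.8
a = 5150 − 0.8(6300) = 110
Equilibrium: Y = 110 + 0.8Y + 180
0.2Y = 290, so Y = 290/0.2 = 1450

Y = 1450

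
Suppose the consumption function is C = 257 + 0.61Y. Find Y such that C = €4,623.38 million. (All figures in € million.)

257 + 0.61Y = 4623.38
0.61Y = 4366.38, so Y = 4366.38/0.61 = 7158

Y = 7158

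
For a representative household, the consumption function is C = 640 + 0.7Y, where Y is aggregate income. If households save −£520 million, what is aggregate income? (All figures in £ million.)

S = Y − C = -640 + 0.3Y
-640 + 0.3Y = -520, so 0.3Y = 120 and Y = 400

Y = 400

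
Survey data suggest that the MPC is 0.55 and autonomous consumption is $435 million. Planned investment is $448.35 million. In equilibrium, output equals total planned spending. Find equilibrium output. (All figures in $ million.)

Y = 1963

Y = C + I = 435 + 0.55Y + 448.35
Y − 0.55Y = 883.35
0.45Y = 883.35, so Y = 883.35/0.45 = 1963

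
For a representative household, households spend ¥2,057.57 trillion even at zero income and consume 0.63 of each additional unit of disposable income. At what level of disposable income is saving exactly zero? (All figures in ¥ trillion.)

At break-even, C = Y: 2057.57 + 0.63Y = Y
0.37Y = 2057.57, so Y = 2057.57/0.37 = 5561

Y = 5561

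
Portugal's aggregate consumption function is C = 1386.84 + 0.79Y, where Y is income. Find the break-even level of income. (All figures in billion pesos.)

At break-even, C = Y: 1386.84 + 0.79Y = Y
0.21Y = 1386.84, so Y = 1386.84/0.21 = 6604

Y = 6604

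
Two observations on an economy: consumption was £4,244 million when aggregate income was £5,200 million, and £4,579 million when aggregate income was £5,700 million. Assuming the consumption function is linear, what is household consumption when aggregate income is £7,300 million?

C = 5651

MPC = (4579 − 4244)/(5700 − 5200) = 335/500 = 0.67
a = 4244 − 0.67(5200) = 4244 − 3484 = 760
C = 760 + 0.67(7300) = 760 + 4891 = 5651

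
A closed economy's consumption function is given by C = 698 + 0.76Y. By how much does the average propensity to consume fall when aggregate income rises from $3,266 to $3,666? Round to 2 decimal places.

ΔAPC = 0.02

At Y = 3266: C = 698 + 0.76(3266) = 3180.16, APC = 3180.16/3266 = 0.974
At Y = 3666: C = 3484.16, APC = 3484.16/3666 = 0.950
Fall in APC = 0.974 − 0.950 = 0.024 ≈ 0.02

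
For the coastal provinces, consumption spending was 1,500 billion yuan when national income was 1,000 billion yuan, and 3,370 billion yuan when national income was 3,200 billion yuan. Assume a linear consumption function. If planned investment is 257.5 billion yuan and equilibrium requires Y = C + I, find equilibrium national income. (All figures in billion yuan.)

Y = 6050

MPC = (3370 − 1500)/(3200 − 1000) = 1870/2200 = 0.85
a = 1500 − 0.85(1000) = 650
Equilibrium: Y = 650 + 0.85Y + 257.5
0.15Y = 907.5, so Y = 907.5/0.15 = 6050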